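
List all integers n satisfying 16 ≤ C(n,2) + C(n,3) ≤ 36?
5, 6
C(4,2)+C(4,3)=10; C(5,2)+C(5,3)=20; C(6,2)+C(6,3)=35; C(7,2)+C(7,3)=56. So valid n = 5, 6.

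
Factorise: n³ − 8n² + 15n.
n³ − 8n² + 15n = n(n² − 8n + 15) = n(n − 3)(n − 5).
Final answer: n(n − 3)(n − 5)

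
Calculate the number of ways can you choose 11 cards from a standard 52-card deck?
C(52,11) = 60,403,728,840.

Answer: 60,403,728,840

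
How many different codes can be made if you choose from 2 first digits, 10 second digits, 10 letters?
200

Explanation: By the multiplication principle: 2 × 10 × 10 = 200.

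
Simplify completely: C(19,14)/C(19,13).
C(n,k+1)/C(n,k) = (n−k)/(k+1). Here (19−13)/(13+1) = 6/14 = 3/7.
Final answer: 3/7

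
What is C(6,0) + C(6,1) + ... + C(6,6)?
64

Working:
Sum of binomial coefficients = 2^6 = 64.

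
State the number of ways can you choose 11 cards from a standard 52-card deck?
60,403,728,840

Reasoning: C(52,11) = 60,403,728,840.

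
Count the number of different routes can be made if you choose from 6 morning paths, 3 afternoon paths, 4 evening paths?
72

Explanation: By the multiplication principle: 6 × 3 × 4 = 72.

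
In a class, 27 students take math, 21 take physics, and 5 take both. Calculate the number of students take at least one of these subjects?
43

Explanation: |A∪B| = |A|+|B|-|A∩B| = 27+21-5 = 43.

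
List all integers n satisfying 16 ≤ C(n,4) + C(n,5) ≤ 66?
6, 7
C(5,4)+C(5,5)=6; C(6,4)+C(6,5)=21; C(7,4)+C(7,5)=56; C(8,4)+C(8,5)=126. So valid n = 6, 7.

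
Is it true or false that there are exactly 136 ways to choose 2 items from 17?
C(17,2) = 136.
Final answer: True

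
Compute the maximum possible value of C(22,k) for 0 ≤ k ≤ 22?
Maximum at k = 11: C(22,11) = 705,432.

Answer: 705,432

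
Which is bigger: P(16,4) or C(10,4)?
P(16,4)=43,680, C(10,4)=210.
Final answer: P(16,4)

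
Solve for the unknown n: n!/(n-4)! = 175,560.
22

Reasoning: n!/(n-4)! = n×(n-1)×(n-2)×(n-3), a product of 4 consecutive integers ≈ (n−1.5)^4. 175,560^(1/4) + 1.5 ≈ 22.0; check n = 22: 22×21×20×19 = 175,560 ✓. So n = 22.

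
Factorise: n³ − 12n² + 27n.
n(n − 3)(n − 9)

Reasoning: n³ − 12n² + 27n = n(n² − 12n + 27) = n(n − 3)(n − 9).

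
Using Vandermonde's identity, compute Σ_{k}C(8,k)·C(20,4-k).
20,475
= C(8+20,4) = C(28,4) = 20,475.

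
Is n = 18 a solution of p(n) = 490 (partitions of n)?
No

Reasoning: Pentagonal recurrence p(n) = p(n−1) + p(n−2) − p(n−5) − p(n−7) + …: p(18) = p(17) + p(16) − p(13) − p(11) + p(6) + p(3) = 297 + 231 − 101 − 56 + 11 + 3 = 385, which does not equal 490.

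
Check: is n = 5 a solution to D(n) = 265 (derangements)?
No
D(5) = (5-1)·[D(4) + D(3)] = 4·[9 + 2] = 44, which does not equal 265.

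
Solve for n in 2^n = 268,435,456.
268,435,456 = 1,024 × 1,024 × 256 = 2^10 × 2^10 × 2^8 = 2^28, so n = 28.
Final answer: 28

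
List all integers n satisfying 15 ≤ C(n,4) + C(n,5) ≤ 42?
6
C(5,4)+C(5,5)=6; C(6,4)+C(6,5)=21; C(7,4)+C(7,5)=56. So valid n = 6.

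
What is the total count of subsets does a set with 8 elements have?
256

Solution: Each element can be included or excluded: 2^8 = 256.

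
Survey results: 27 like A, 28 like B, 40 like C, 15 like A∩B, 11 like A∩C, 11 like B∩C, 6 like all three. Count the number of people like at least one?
64

Explanation: |A∪B∪C| = 27+28+40-15-11-11+6 = 64.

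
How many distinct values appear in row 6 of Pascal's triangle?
4

Row 6 has entries C(6,0)..C(6,6); by symmetry C(6,k)=C(6,6-k), giving 4 distinct values.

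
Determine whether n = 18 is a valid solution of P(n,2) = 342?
No

P(18,2) = 18·17 = 306, which does not equal 342.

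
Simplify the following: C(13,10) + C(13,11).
364

Reasoning: By Pascal's identity: C(14,11) = 364.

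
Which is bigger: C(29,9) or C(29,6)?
C(29,9)
C(29,9)=10,015,005, C(29,6)=475,020.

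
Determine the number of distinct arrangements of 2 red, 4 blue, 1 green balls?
105

Solution: Multinomial: 7!/(2! × 4! × 1!) = 105.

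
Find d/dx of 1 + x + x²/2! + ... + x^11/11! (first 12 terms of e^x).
1 + x + x²/2! + ... + x^10/10!
Differentiating term by term gives the first 11 terms of e^x.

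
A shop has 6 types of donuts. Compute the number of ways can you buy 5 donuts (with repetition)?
Stars and bars: C(5+6-1, 5) = C(10, 5) = 252.
Final answer: 252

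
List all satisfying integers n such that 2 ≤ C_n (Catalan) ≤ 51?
2, 3, 4, 5

Explanation: C_1=1; C_2=2; C_3=5; C_4=14; C_5=42; C_6=132. So valid n = 2, 3, 4, 5.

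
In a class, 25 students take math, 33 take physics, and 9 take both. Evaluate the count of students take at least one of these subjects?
49
|A∪B| = |A|+|B|-|A∩B| = 25+33-9 = 49.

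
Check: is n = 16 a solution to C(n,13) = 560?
C(16,13) = 16·15·14·13·12·11·10·9·8·7·6·5·4/13! = 3,487,131,648,000/6,227,020,800 = 560, which equals 560.
Final answer: Yes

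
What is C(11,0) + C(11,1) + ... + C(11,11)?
Sum of binomial coefficients = 2^11 = 2,048.

Answer: 2,048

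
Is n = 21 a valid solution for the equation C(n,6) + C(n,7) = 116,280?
No

Explanation: C(21,6) + C(21,7) = 54,264 + 116,280 = 170,544, which does not equal 116,280.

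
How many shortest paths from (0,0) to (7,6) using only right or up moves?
1,716

Explanation: Choose 7 rights from 13 moves: C(13,7) = 1,716.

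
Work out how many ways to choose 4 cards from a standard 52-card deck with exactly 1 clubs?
118,807

Solution: 13 clubs and 39 non-clubs: C(13,1) × C(39,3) = 13 × 9139 = 118,807.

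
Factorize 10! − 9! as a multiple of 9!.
9 × 9! = 3,265,920

10! − 9! = 10·9! − 9! = (10 − 1)·9! = 9 × 9! = 3,265,920.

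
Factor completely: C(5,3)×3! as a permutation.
P(5,3)

Solution: C(5,3)×3! = [5!/(3!(2)!)]×3! = 5!/(2)! = P(5,3) = 60.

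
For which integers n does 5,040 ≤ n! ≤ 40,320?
n! is strictly increasing; 7! = 5,040 and 8! = 40,320, so valid n = 7, 8.
Final answer: 7, 8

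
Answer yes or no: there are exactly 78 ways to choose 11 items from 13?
C(13,11) = 78.

Answer: Yes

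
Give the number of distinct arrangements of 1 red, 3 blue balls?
4

Explanation: Multinomial: 4!/(1! × 3!) = 4.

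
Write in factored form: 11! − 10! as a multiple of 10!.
11! − 10! = 11·10! − 10! = (11 − 1)·10! = 10 × 10! = 36,288,000.

Answer: 10 × 10! = 36,288,000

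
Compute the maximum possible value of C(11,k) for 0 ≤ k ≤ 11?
462

Reasoning: Maximum at k = 5 or k = 6: C(11,5) = 462.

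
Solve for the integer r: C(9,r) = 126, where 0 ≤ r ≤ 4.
4

Solution: C(9,r) is increasing for 0 ≤ r ≤ 4. Stepping up (C(9,r+1) = C(9,r)·(9−r)/(r+1)): C(9,1) = 9, C(9,2) = 36, C(9,3) = 84, C(9,4) = 126 ✓. So r = 4.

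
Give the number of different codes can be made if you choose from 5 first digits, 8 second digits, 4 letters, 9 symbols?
By the multiplication principle: 5 × 8 × 4 × 9 = 1,440.
Final answer: 1,440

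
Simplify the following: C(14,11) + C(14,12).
455

Solution: By Pascal's identity: C(15,12) = 455.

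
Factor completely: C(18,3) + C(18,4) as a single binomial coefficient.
C(19,4)

Solution: By Pascal's identity: C(18,3) + C(18,4) = C(19,4) = 3,876.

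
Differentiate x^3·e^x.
(3x^2 + x^3)e^x

Product rule: d/dx[x^3]·e^x + x^3·d/dx[e^x] = 3x^{2}e^x + x^3e^x.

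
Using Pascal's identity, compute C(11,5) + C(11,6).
924

C(11,5) + C(11,6) = C(12,6) = 924.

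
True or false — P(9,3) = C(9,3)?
P(9,3) = 504 but C(9,3) = 84; they differ by a factor of 3! = 6, so the statement does not hold.
Final answer: False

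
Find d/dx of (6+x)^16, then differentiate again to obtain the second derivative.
240(6+x)^14

Solution: First derivative: 16(6+x)^{15}. Second derivative: 16·15·(6+x)^{14} = 240(6+x)^{14}.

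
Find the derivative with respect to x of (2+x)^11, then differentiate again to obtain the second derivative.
110(2+x)^9

Working:
First derivative: 11(2+x)^{10}. Second derivative: 11·10·(2+x)^{9} = 110(2+x)^{9}.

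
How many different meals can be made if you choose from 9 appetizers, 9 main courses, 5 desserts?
405
By the multiplication principle: 9 × 9 × 5 = 405.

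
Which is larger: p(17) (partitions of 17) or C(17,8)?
C(17,8)
Pentagonal recurrence p(n) = p(n−1) + p(n−2) − p(n−5) − p(n−7) + …: p(17) = p(16) + p(15) − p(12) − p(10) + p(5) + p(2) = 231 + 176 − 77 − 42 + 7 + 2 = 297; C(17,8) = 24,310.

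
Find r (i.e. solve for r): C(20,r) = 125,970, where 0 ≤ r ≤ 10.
8

Solution: C(20,r) is increasing for 0 ≤ r ≤ 10. Stepping up (C(20,r+1) = C(20,r)·(20−r)/(r+1)): C(20,1) = 20, C(20,2) = 190, C(20,3) = 1,140, C(20,4) = 4,845, C(20,5) = 15,504, C(20,6) = 38,760, C(20,7) = 77,520, C(20,8) = 125,970 ✓. So r = 8.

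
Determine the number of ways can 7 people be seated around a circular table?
Circular arrangements: (7-1)! = 720.
Final answer: 720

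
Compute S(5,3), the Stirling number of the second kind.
Using the Stirling recurrence: S(n,k) = k·S(n-1,k) + S(n-1,k-1)
S(5,3) = 3·S(4,3) + S(4,2)
         = 3·6 + 7
         = 18 + 7
         = 25

Answer: 25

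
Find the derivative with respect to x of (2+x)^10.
10(2+x)^9

Reasoning: Using the power rule: d/dx (2+x)^10 = 10(2+x)^{9}.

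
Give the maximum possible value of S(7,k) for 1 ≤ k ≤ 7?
350

Row S(7,k) for k = 1..7 (via S(n,k) = k·S(n−1,k) + S(n−1,k−1)): 1, 63, 301, 350, 140, 21, 1. The row is unimodal; maximum at k = 4: 350.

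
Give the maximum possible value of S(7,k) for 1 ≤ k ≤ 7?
350

Row S(7,k) for k = 1..7 (via S(n,k) = k·S(n−1,k) + S(n−1,k−1)): 1, 63, 301, 350, 140, 21, 1. The row is unimodal; maximum at k = 4: 350.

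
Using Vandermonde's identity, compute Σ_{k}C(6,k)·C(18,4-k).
10,626

Solution: = C(6+18,4) = C(24,4) = 10,626.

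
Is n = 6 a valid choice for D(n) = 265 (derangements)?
Yes

Working:
D(6) = (6-1)·[D(5) + D(4)] = 5·[44 + 9] = 265, which equals 265.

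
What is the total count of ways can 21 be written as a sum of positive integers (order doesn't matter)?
792

Explanation: Pentagonal recurrence p(n) = p(n−1) + p(n−2) − p(n−5) − p(n−7) + …: p(21) = p(20) + p(19) − p(16) − p(14) + p(9) + p(6) = 627 + 490 − 231 − 135 + 30 + 11 = 792.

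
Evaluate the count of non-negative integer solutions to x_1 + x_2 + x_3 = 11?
78

Working:
C(11+3-1, 3-1) = 78.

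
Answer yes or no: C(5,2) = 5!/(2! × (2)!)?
No
The correct denominator is 2!×3!, giving C(5,2) = 10; the stated RHS is 5!/(2!×2!) = 30 ≠ 10, so the statement does not hold.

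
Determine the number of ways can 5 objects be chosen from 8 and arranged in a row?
6,720

Solution: P(8,5) = 8!/(8-5)! = 6,720.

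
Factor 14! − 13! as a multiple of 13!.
13 × 13! = 80,951,270,400

Reasoning: 14! − 13! = 14·13! − 13! = (14 − 1)·13! = 13 × 13! = 80,951,270,400.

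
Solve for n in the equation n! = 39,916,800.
11

Working:
n! is strictly increasing. 9! = 362,880, 10! = 3,628,800, 11! = 39,916,800 ✓. So n = 11.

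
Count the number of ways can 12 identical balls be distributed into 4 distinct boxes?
C(12+4-1, 4-1) = C(15, 3) = 455.
Final answer: 455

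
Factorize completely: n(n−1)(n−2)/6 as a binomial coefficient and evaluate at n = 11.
C(n,3); C(11,3) = 165

Explanation: n(n−1)(n−2)/6 = n!/(3!(n−3)!) = C(n,3). At n = 11: C(11,3) = 165.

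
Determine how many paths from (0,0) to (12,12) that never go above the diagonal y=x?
208,012

Reasoning: Counted by the Catalan number C_12: C_12 = C(24,12)/(12+1) = 2,704,156/13 = 208,012.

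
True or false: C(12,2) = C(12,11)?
C(12,2) = 66 but C(12,11) = 12; symmetry gives C(12,2) = C(12,10), not C(12,11).

Answer: False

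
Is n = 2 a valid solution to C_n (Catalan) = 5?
No

Reasoning: C_2 = C(4,2)/(2+1) = 6/3 = 2, which does not equal 5.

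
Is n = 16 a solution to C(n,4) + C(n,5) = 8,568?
C(16,4) + C(16,5) = 1,820 + 4,368 = 6,188, which does not equal 8,568.

Answer: No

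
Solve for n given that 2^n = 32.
5

2^5 = 32, so n = 5.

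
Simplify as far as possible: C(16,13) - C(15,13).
455

C(16,13) - C(15,13) = C(15,12) = 455.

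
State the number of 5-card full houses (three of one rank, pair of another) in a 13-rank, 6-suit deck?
46,800
Triple rank: 13. Triple suits: C(6,3)=20. Pair rank: 12. Pair suits: C(6,2)=15. Total: 46,800.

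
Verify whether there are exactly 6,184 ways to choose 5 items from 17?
C(17,5) = 6,188 ≠ 6184.
Final answer: False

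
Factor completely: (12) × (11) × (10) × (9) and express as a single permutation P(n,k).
P(12,4) = 12!/(8)!

Solution: Product of 4 consecutive descending integers starting at 12: P(12,4) = 12!/8! = 11,880.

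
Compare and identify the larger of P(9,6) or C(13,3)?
P(9,6)

Working:
P(9,6)=60,480, C(13,3)=286.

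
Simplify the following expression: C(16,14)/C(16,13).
C(n,k+1)/C(n,k) = (n−k)/(k+1). Here (16−13)/(13+1) = 3/14 = 3/14.

Answer: 3/14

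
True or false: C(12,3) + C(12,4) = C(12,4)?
False

Reasoning: Pascal's identity gives C(13,4) = 715, whereas C(12,4) = 495.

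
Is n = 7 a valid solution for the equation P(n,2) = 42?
P(7,2) = 7·6 = 42, which equals 42.

Answer: Yes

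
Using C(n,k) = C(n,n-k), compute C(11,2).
55

Solution: C(11,2) = C(11,9) = 55.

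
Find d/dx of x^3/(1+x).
Quotient rule: [3x^{2}(1+x) - x^3]/(1+x)².

Answer: (3x^2(1+x) - x^3)/(1+x)²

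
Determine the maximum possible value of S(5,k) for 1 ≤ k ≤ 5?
25

Working:
Row S(5,k) for k = 1..5 (via S(n,k) = k·S(n−1,k) + S(n−1,k−1)): 1, 15, 25, 10, 1. The row is unimodal; maximum at k = 3: 25.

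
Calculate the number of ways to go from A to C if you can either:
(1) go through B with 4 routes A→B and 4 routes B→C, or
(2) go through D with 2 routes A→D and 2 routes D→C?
20

Reasoning: Route via B: 4×4=16. Route via D: 2×2=4. Total: 20.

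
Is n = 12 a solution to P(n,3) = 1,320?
P(12,3) = 12·11·10 = 1,320, which equals 1,320.
Final answer: Yes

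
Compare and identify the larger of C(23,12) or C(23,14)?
C(23,12)

Explanation: C(23,12)=1,352,078, C(23,14)=817,190.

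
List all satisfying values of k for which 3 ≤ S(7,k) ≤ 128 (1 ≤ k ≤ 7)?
S(7,1)=1; S(7,2)=63; S(7,3)=301; S(7,4)=350; S(7,5)=140; S(7,6)=21; S(7,7)=1. So valid k = 2, 6.
Final answer: 2, 6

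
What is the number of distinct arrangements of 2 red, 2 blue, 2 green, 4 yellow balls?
18,900

Working:
Multinomial: 10!/(2! × 2! × 2! × 4!) = 18,900.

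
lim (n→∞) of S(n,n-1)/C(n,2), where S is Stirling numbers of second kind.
1
S(n,n-1) = C(n,2), so the limit is 1.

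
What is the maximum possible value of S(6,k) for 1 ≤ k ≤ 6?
Row S(6,k) for k = 1..6 (via S(n,k) = k·S(n−1,k) + S(n−1,k−1)): 1, 31, 90, 65, 15, 1. The row is unimodal; maximum at k = 3: 90.
Final answer: 90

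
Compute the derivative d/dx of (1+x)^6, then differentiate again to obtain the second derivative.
30(1+x)^4

First derivative: 6(1+x)^{5}. Second derivative: 6·5·(1+x)^{4} = 30(1+x)^{4}.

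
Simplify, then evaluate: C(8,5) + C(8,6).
By Pascal's identity: C(9,6) = 84.
Final answer: 84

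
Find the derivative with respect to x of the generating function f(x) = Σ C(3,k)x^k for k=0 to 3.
Σ k·C(3,k)x^(k-1) for k=1 to 3

Explanation: Term-by-term differentiation gives Σ k·C(3,k)x^{k-1} for k=1 to 3.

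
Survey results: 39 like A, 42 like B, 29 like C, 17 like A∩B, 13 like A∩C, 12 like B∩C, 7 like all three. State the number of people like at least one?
75

Explanation: |A∪B∪C| = 39+42+29-17-13-12+7 = 75.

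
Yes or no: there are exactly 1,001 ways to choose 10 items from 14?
C(14,10) = 1,001.

Answer: Yes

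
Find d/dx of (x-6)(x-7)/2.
(2x - 13)/2

Working:
d/dx[(x-6)(x-7)] = (x-7) + (x-6) = 2x - 13. Dividing by 2 gives (2x - 13)/2.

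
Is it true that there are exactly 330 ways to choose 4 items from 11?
C(11,4) = 330.
Final answer: True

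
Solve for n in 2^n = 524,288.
19

Explanation: 524,288 = 1,024 × 512 = 2^10 × 2^9 = 2^19, so n = 19.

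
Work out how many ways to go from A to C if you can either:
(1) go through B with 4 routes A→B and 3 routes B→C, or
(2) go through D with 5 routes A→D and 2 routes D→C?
Route via B: 4×3=12. Route via D: 5×2=10. Total: 22.

Answer: 22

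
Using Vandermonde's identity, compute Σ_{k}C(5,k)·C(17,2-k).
231

Solution: = C(5+17,2) = C(22,2) = 231.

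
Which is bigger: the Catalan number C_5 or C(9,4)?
C(9,4)

Working:
C_5 = C(10,5)/(5+1) = 252/6 = 42; C(9,4) = 126.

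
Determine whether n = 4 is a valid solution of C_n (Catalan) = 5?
C_4 = C(8,4)/(4+1) = 70/5 = 14, which does not equal 5.
Final answer: No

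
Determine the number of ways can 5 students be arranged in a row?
Arrangements of 5 distinct objects: 5! = 120.

Answer: 120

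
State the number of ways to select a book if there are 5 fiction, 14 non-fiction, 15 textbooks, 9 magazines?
By the addition principle: 5 + 14 + 15 + 9 = 43.

Answer: 43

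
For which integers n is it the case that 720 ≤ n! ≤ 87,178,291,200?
6, 7, 8, 9, 10, 11, 12, 13, 14

Working:
n! is strictly increasing; 6! = 720 and 14! = 87,178,291,200, so valid n = 6, 7, 8, 9, 10, 11, 12, 13, 14.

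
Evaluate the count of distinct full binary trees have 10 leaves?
4,862
Using the Catalan number formula: C_n = C(2n, n) / (n+1)
C_9 = C(18, 9) / (9+1)
     = 48620 / 10
     = 4,862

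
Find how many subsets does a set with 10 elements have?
Each element can be included or excluded: 2^10 = 1,024.
Final answer: 1,024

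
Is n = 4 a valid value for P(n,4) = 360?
No

Reasoning: P(4,4) = 4·3·2·1 = 24, which does not equal 360.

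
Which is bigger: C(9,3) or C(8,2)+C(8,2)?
C(9,3)=84; C(8,2)+C(8,2)=28+28=56.
Final answer: C(9,3)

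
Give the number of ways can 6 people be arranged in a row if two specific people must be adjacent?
240
Treat pair as unit: (6-1)! arrangements × 2 internal orders = 240.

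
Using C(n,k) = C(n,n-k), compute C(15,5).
3,003

Solution: C(15,5) = C(15,10) = 3,003.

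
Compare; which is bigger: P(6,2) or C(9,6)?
P(6,2)=30, C(9,6)=84.
Final answer: C(9,6)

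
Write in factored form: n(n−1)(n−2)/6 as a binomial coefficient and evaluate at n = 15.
n(n−1)(n−2)/6 = n!/(3!(n−3)!) = C(n,3). At n = 15: C(15,3) = 455.
Final answer: C(n,3); C(15,3) = 455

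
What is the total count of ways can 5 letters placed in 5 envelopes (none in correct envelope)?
44

Using D(n) = (n-1)[D(n-1) + D(n-2)]:
D(5) = (5-1) × [D(4) + D(3)]
      = 4 × [9 + 2]
      = 4 × 11
      = 44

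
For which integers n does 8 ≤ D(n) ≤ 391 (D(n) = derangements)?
4, 5, 6

Explanation: Using D(n) = (n−1)[D(n−1) + D(n−2)] with D(1)=0, D(2)=1: D(3)=2; D(4)=9; D(5)=44; D(6)=265; D(7)=1,854. So valid n = 4, 5, 6.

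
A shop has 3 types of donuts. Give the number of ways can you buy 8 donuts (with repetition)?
45

Explanation: Stars and bars: C(8+3-1, 8) = C(10, 8) = 45.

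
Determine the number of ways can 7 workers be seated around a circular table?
720

Circular arrangements: (7-1)! = 720.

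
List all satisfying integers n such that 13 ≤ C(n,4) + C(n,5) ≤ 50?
6

C(5,4)+C(5,5)=6; C(6,4)+C(6,5)=21; C(7,4)+C(7,5)=56. So valid n = 6.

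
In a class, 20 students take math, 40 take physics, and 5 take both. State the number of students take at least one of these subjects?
55
|A∪B| = |A|+|B|-|A∩B| = 20+40-5 = 55.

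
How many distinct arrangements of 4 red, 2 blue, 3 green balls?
1,260

Multinomial: 9!/(4! × 2! × 3!) = 1,260.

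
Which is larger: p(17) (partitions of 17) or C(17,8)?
C(17,8)

Explanation: Pentagonal recurrence p(n) = p(n−1) + p(n−2) − p(n−5) − p(n−7) + …: p(17) = p(16) + p(15) − p(12) − p(10) + p(5) + p(2) = 231 + 176 − 77 − 42 + 7 + 2 = 297; C(17,8) = 24,310.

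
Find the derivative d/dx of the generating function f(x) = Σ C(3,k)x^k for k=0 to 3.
Σ k·C(3,k)x^(k-1) for k=1 to 3

Solution: Term-by-term differentiation gives Σ k·C(3,k)x^{k-1} for k=1 to 3.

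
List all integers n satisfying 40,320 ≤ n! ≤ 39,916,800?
n! is strictly increasing; 8! = 40,320 and 11! = 39,916,800, so valid n = 8, 9, 10, 11.
Final answer: 8, 9, 10, 11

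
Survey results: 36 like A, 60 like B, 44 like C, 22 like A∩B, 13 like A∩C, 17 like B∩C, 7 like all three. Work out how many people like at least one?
|A∪B∪C| = 36+60+44-22-13-17+7 = 95.

Answer: 95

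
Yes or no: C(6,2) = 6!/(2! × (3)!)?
No

Reasoning: The correct denominator is 2!×4!, giving C(6,2) = 15; the stated RHS is 6!/(2!×3!) = 60 ≠ 15, so the statement does not hold.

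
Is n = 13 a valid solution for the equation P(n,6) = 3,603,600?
No

Working:
P(13,6) = 13·12·11·10·9·8 = 1,235,520, which does not equal 3,603,600.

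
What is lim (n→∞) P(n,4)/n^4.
1

Reasoning: P(n,4) = n(n-1)(n-2)(n-3) ≈ n^4 for large n. Limit = 1.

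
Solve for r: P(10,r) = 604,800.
7

P(10,r) = 10·9·…·(10−r+1), a product of r factors. Multiplying down from 10: 10 = 10; 10·9 = 90; 10·9·8 = 720; 10·9·8·7 = 5,040; 10·9·8·7·6 = 30,240; 10·9·8·7·6·5 = 151,200; 10·9·8·7·6·5·4 = 604,800 ✓ (7 factors). So r = 7.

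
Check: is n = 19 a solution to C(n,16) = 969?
Yes

Solution: C(19,16) = 19·18·17·16·15·14·13·12·11·10·9·8·7·6·5·4/16! = 20,274,183,401,472,000/20,922,789,888,000 = 969, which equals 969.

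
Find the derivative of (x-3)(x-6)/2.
(2x - 9)/2
d/dx[(x-3)(x-6)] = (x-6) + (x-3) = 2x - 9. Dividing by 2 gives (2x - 9)/2.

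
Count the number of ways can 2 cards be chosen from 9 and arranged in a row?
72

Solution: P(9,2) = 9!/(9-2)! = 72.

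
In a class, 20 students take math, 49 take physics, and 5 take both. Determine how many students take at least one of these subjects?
64

Working:
|A∪B| = |A|+|B|-|A∩B| = 20+49-5 = 64.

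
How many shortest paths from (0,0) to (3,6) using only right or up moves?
84

Solution: Choose 3 rights from 9 moves: C(9,3) = 84.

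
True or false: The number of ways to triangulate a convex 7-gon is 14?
Triangulations of a convex 7-gon are counted by the Catalan number C_5: C_5 = C(10,5)/(5+1) = 252/6 = 42.
Final answer: False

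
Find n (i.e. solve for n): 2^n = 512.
2^9 = 512, so n = 9.

Answer: 9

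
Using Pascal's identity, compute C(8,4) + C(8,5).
C(8,4) + C(8,5) = C(9,5) = 126.
Final answer: 126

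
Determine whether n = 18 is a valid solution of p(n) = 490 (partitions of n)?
No
Pentagonal recurrence p(n) = p(n−1) + p(n−2) − p(n−5) − p(n−7) + …: p(18) = p(17) + p(16) − p(13) − p(11) + p(6) + p(3) = 297 + 231 − 101 − 56 + 11 + 3 = 385, which does not equal 490.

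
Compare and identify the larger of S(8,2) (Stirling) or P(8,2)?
S(8,2)

S(8,2) = 2·S(7,2) + S(7,1) = 2·63 + 1 = 127; P(8,2) = 56.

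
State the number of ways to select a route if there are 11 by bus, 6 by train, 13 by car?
30

Explanation: By the addition principle: 11 + 6 + 13 = 30.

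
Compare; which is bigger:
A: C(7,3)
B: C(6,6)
A

Explanation: A=C(7,3)=35, B=C(6,6)=1.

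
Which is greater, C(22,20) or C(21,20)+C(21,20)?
C(22,20)=231; C(21,20)+C(21,20)=21+21=42.

Answer: C(22,20)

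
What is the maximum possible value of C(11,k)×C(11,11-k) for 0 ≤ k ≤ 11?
213,444

Working:
C(11,k)·C(11,11-k) = C(11,k)², maximised at the centre k = 5: C(11,5)² = 213,444.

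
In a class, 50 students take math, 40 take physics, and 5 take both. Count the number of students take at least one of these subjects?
|A∪B| = |A|+|B|-|A∩B| = 50+40-5 = 85.

Answer: 85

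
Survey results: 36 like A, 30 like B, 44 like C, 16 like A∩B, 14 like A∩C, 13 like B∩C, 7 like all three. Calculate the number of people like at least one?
|A∪B∪C| = 36+30+44-16-14-13+7 = 74.
Final answer: 74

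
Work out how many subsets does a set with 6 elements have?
64

Working:
Each element can be included or excluded: 2^6 = 64.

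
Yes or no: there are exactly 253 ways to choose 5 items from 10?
No

Working:
C(10,5) = 252 ≠ 253.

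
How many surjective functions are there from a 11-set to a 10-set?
199,584,000

Solution: Onto functions = 10! × S(11,10)
First compute S(11,10) via recurrence:
Using the Stirling recurrence: S(n,k) = k·S(n-1,k) + S(n-1,k-1)
S(11,10) = 10·S(10,10) + S(10,9)
         = 10·1 + 45
         = 10 + 45
         = 55
Then: 3628800 × 55 = 199,584,000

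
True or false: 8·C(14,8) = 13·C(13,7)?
False

Explanation: Absorption identity k·C(n,k) = n·C(n-1,k-1). LHS = 8·3003 = 24,024; RHS = 13·1716 = 22,308.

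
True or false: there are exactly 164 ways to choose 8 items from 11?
False
C(11,8) = 165 ≠ 164.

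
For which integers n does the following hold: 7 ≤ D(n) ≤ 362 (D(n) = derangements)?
4, 5, 6

Reasoning: Using D(n) = (n−1)[D(n−1) + D(n−2)] with D(1)=0, D(2)=1: D(3)=2; D(4)=9; D(5)=44; D(6)=265; D(7)=1,854. So valid n = 4, 5, 6.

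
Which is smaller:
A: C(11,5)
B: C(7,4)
B

Solution: A=C(11,5)=462, B=C(7,4)=35.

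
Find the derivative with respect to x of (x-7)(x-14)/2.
d/dx[(x-7)(x-14)] = (x-14) + (x-7) = 2x - 21. Dividing by 2 gives (2x - 21)/2.
Final answer: (2x - 21)/2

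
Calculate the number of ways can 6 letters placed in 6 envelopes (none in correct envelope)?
Using D(n) = (n-1)[D(n-1) + D(n-2)]:
D(6) = (6-1) × [D(5) + D(4)]
      = 5 × [44 + 9]
      = 5 × 53
      = 265

Answer: 265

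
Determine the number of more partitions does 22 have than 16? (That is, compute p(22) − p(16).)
Pentagonal recurrence p(n) = p(n−1) + p(n−2) − p(n−5) − p(n−7) + …: p(22) = p(21) + p(20) − p(17) − p(15) + p(10) + p(7) − p(0) = 792 + 627 − 297 − 176 + 42 + 15 − 1 = 1,002.
p(16) = p(15) + p(14) − p(11) − p(9) + p(4) + p(1) = 176 + 135 − 56 − 30 + 5 + 1 = 231.
Difference = 1,002 − 231 = 771.
Final answer: 771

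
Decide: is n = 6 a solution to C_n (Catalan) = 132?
Yes

C_6 = C(12,6)/(6+1) = 924/7 = 132, which equals 132.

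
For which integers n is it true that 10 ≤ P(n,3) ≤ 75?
P(3,3)=6; P(4,3)=24; P(5,3)=60; P(6,3)=120. So valid n = 4, 5.

Answer: 4, 5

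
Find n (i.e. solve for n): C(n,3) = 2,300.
25

C(n,3) = n(n−1)(n−2)/3! is increasing in n, and n(n−1)(n−2) = 3!·2,300 = 13,800 ≈ (n−1)^3 gives n ≈ 25.0. Check: C(23,3) = 1,771, C(24,3) = 2,024, C(25,3) = 2,300 ✓. So n = 25.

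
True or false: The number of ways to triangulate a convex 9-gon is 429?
True

Triangulations of a convex 9-gon are counted by the Catalan number C_7: C_7 = C(14,7)/(7+1) = 3,432/8 = 429.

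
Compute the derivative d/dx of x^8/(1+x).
(8x^7(1+x) - x^8)/(1+x)²

Working:
Quotient rule: [8x^{7}(1+x) - x^8]/(1+x)².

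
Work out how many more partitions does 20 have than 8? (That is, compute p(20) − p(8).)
605

Working:
Pentagonal recurrence p(n) = p(n−1) + p(n−2) − p(n−5) − p(n−7) + …: p(20) = p(19) + p(18) − p(15) − p(13) + p(8) + p(5) = 490 + 385 − 176 − 101 + 22 + 7 = 627.
p(8) = p(7) + p(6) − p(3) − p(1) = 15 + 11 − 3 − 1 = 22.
Difference = 627 − 22 = 605.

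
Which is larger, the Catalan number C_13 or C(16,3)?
C_13

Solution: C_13 = C(26,13)/(13+1) = 10,400,600/14 = 742,900; C(16,3) = 560.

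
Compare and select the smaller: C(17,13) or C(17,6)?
C(17,13)

Reasoning: C(17,13)=2,380, C(17,6)=12,376.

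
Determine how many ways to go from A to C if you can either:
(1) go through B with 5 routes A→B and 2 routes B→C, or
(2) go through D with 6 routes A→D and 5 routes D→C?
40

Route via B: 5×2=10. Route via D: 6×5=30. Total: 40.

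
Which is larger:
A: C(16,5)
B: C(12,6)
A

A=C(16,5)=4,368, B=C(12,6)=924.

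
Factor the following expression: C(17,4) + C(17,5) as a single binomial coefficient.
C(18,5)

Solution: By Pascal's identity: C(17,4) + C(17,5) = C(18,5) = 8,568.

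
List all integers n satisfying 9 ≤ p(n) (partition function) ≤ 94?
6, 7, 8, 9, 10, 11, 12

Tabulating p(n) via p(n) = p(n−1) + p(n−2) − p(n−5) − p(n−7) + …: p(5)=7; p(6)=11; p(7)=15; p(8)=22; p(9)=30; p(10)=42; p(11)=56; p(12)=77; p(13)=101. So valid n = 6, 7, 8, 9, 10, 11, 12.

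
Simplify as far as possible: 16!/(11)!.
524,160

Solution: This equals 16×15×...×12 = 524,160.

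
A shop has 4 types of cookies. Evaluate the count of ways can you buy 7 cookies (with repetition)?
Stars and bars: C(7+4-1, 7) = C(10, 7) = 120.

Answer: 120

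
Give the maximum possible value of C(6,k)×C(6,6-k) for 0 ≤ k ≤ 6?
C(6,k)·C(6,6-k) = C(6,k)², maximised at the centre k = 3: C(6,3)² = 400.

Answer: 400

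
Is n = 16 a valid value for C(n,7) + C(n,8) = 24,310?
Yes

Solution: C(16,7) + C(16,8) = 11,440 + 12,870 = 24,310, which equals 24,310.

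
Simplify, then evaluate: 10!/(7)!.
720

This equals 10×9×8 = 720.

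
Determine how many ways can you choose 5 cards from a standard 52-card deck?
2,598,960

Explanation: C(52,5) = 2,598,960.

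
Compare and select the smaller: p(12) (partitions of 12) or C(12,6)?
p(12)

Explanation: Pentagonal recurrence p(n) = p(n−1) + p(n−2) − p(n−5) − p(n−7) + …: p(12) = p(11) + p(10) − p(7) − p(5) + p(0) = 56 + 42 − 15 − 7 + 1 = 77; C(12,6) = 924.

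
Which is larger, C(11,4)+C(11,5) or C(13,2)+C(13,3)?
First=792, Second=364.

Answer: C(11,4)+C(11,5)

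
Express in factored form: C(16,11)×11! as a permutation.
P(16,11)
C(16,11)×11! = [16!/(11!(5)!)]×11! = 16!/(5)! = P(16,11) = 174,356,582,400.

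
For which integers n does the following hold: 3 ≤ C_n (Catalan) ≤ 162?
3, 4, 5, 6

C_2=2; C_3=5; C_4=14; C_5=42; C_6=132; C_7=429. So valid n = 3, 4, 5, 6.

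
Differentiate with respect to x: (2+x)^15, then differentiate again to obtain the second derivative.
210(2+x)^13
First derivative: 15(2+x)^{14}. Second derivative: 15·14·(2+x)^{13} = 210(2+x)^{13}.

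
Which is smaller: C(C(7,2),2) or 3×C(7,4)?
3×C(7,4)

Reasoning: C(C(7,2),2)=210, 3×C(7,4)=105.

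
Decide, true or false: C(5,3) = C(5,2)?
True

Working:
Symmetry C(n,k) = C(n,n-k): C(5,3) = 10 and C(5,2) = 10. Both sides agree, so the statement holds.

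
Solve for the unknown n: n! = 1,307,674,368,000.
15

Explanation: n! is strictly increasing. 13! = 6,227,020,800, 14! = 87,178,291,200, 15! = 1,307,674,368,000 ✓. So n = 15.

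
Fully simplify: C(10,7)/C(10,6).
C(n,k+1)/C(n,k) = (n−k)/(k+1). Here (10−6)/(6+1) = 4/7 = 4/7.

Answer: 4/7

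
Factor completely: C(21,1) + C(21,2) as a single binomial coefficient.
C(22,2)

Solution: By Pascal's identity: C(21,1) + C(21,2) = C(22,2) = 231.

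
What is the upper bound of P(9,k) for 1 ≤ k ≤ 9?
362,880

Reasoning: P(9,k) increases in k, so maximum at k = 9: 9! = 362,880.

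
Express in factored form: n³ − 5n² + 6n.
n³ − 5n² + 6n = n(n² − 5n + 6) = n(n − 2)(n − 3).

Answer: n(n − 2)(n − 3)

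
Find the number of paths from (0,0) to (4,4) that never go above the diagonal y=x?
Counted by the Catalan number C_4: C_4 = C(8,4)/(4+1) = 70/5 = 14.

Answer: 14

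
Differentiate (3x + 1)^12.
36(3x + 1)^11

Solution: Chain rule: 12(3x+1)^{11} × 3 = 36(3x+1)^{11}.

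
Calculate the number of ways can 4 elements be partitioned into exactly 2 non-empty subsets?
7
This equals S(4,2), the Stirling number of the 2nd kind.
Using the Stirling recurrence: S(n,k) = k·S(n-1,k) + S(n-1,k-1)
S(4,2) = 2·S(3,2) + S(3,1)
         = 2·3 + 1
         = 6 + 1
         = 7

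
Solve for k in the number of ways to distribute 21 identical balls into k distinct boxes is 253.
3

Working:
Stars and bars: the count is C(21+k−1, k−1), increasing in k. k=2: C(22,1) = 22, k=3: C(23,2) = 253 ✓. So k = 3.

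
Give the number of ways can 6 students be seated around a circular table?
120

Reasoning: Circular arrangements: (6-1)! = 120.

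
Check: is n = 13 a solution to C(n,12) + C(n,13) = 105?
No

Working:
C(13,12) + C(13,13) = 13 + 1 = 14, which does not equal 105.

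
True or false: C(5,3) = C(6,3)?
LHS = C(5,3) = 10; RHS = C(6,3) = 20. 10 ≠ 20, so the statement does not hold.

Answer: False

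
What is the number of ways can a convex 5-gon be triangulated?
5
Using the Catalan number formula: C_n = C(2n, n) / (n+1)
C_3 = C(6, 3) / (3+1)
     = 20 / 4
     = 5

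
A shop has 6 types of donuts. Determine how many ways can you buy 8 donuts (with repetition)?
1,287

Stars and bars: C(8+6-1, 8) = C(13, 8) = 1,287.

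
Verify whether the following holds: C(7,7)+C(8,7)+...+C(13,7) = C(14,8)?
True

Solution: Hockey stick identity gives Σ = C(14,8) = 3,003; RHS C(14,8) = 3,003.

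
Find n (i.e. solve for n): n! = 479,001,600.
n! is strictly increasing. 10! = 3,628,800, 11! = 39,916,800, 12! = 479,001,600 ✓. So n = 12.
Final answer: 12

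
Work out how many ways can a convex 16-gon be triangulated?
2,674,440
Using the Catalan number formula: C_n = C(2n, n) / (n+1)
C_14 = C(28, 14) / (14+1)
     = 40116600 / 15
     = 2,674,440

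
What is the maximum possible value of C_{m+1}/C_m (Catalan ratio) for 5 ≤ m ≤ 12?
25/7

C_{m+1}/C_m = 2(2m+1)/(m+2), which increases with m. Maximum at m = 12: 2·25/14 = 25/7.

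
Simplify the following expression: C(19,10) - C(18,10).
48,620

C(19,10) - C(18,10) = C(18,9) = 48,620.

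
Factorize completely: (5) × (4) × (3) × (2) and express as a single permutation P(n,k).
P(5,4) = 5!/(1)!

Solution: Product of 4 consecutive descending integers starting at 5: P(5,4) = 5!/1! = 120.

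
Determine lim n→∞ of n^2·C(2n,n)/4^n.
∞

Working:
C(2n,n) ~ 4^n/√(πn), so n^2·C(2n,n)/4^n ~ n^(2 − 1/2)/√π → ∞.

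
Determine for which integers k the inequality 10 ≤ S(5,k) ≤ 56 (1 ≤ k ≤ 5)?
2, 3, 4

S(5,1)=1; S(5,2)=15; S(5,3)=25; S(5,4)=10; S(5,5)=1. So valid k = 2, 3, 4.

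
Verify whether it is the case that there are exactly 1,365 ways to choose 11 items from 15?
True

Solution: C(15,11) = 1,365.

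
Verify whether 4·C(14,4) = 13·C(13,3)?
False

Reasoning: Absorption identity k·C(n,k) = n·C(n-1,k-1). LHS = 4·1001 = 4,004; RHS = 13·286 = 3,718.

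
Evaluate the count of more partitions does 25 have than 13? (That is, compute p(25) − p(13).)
1,857
Pentagonal recurrence p(n) = p(n−1) + p(n−2) − p(n−5) − p(n−7) + …: p(25) = p(24) + p(23) − p(20) − p(18) + p(13) + p(10) − p(3) = 1,575 + 1,255 − 627 − 385 + 101 + 42 − 3 = 1,958.
p(13) = p(12) + p(11) − p(8) − p(6) + p(1) = 77 + 56 − 22 − 11 + 1 = 101.
Difference = 1,958 − 101 = 1,857.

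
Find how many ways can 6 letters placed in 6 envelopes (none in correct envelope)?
265

Explanation: Using D(n) = (n-1)[D(n-1) + D(n-2)]:
D(6) = (6-1) × [D(5) + D(4)]
      = 5 × [44 + 9]
      = 5 × 53
      = 265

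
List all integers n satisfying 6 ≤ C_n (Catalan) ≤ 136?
4, 5, 6

Solution: C_3=5; C_4=14; C_5=42; C_6=132; C_7=429. So valid n = 4, 5, 6.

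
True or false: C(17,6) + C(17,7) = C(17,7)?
False

Working:
Pascal's identity gives C(18,7) = 31,824, whereas C(17,7) = 19,448.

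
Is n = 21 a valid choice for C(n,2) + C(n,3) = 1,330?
No

Reasoning: C(21,2) + C(21,3) = 210 + 1,330 = 1,540, which does not equal 1,330.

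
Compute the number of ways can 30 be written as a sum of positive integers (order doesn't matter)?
5,604

Explanation: Pentagonal recurrence p(n) = p(n−1) + p(n−2) − p(n−5) − p(n−7) + …: p(30) = p(29) + p(28) − p(25) − p(23) + p(18) + p(15) − p(8) − p(4) = 4,565 + 3,718 − 1,958 − 1,255 + 385 + 176 − 22 − 5 = 5,604.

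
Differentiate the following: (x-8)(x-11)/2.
(2x - 19)/2

Reasoning: d/dx[(x-8)(x-11)] = (x-11) + (x-8) = 2x - 19. Dividing by 2 gives (2x - 19)/2.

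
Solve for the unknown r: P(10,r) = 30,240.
P(10,r) = 10·9·…·(10−r+1), a product of r factors. Multiplying down from 10: 10 = 10; 10·9 = 90; 10·9·8 = 720; 10·9·8·7 = 5,040; 10·9·8·7·6 = 30,240 ✓ (5 factors). So r = 5.

Answer: 5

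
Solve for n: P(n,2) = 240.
16

P(n,2) = n(n−1) is increasing in n; n(n−1) ≈ (n−0.5)^2 = 240 gives n ≈ 16.0. Check: P(14,2) = 182, P(15,2) = 210, P(16,2) = 240 ✓. So n = 16.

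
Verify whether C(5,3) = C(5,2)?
True

Solution: Symmetry C(n,k) = C(n,n-k): C(5,3) = 10 and C(5,2) = 10. Both sides agree, so the statement holds.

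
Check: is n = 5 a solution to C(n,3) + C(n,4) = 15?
Yes

Solution: C(5,3) + C(5,4) = 10 + 5 = 15, which equals 15.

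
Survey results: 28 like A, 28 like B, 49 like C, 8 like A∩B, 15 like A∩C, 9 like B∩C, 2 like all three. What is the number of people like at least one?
75

Explanation: |A∪B∪C| = 28+28+49-8-15-9+2 = 75.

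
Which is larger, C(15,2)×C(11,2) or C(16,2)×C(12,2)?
C(16,2)×C(12,2)

Working:
C(15,2)×C(11,2)=5,775, C(16,2)×C(12,2)=7,920.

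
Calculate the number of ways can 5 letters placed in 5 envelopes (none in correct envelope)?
44

Working:
Using D(n) = (n-1)[D(n-1) + D(n-2)]:
D(5) = (5-1) × [D(4) + D(3)]
      = 4 × [9 + 2]
      = 4 × 11
      = 44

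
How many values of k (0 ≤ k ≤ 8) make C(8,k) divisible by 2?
7

Reasoning: Checking C(8,k) mod 2 for k = 0..8: divisible at k = 1, 2, 3, 4, 5, 6, 7. That's 7 values.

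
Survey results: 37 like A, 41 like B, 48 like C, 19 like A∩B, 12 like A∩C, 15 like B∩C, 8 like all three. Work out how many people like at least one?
88

|A∪B∪C| = 37+41+48-19-12-15+8 = 88.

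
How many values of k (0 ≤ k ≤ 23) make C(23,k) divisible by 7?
Checking C(23,k) mod 7 for k = 0..23: divisible at k = 3, 4, 5, 6, 10, 11, 12, 13, 17, 18, 19, 20. That's 12 values.

Answer: 12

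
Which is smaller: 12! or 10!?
10!
12!=479,001,600, 10!=3,628,800. 12! > 10!.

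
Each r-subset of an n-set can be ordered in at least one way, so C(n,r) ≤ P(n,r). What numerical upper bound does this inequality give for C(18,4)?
73,440

Solution: P(18,4) = 18·17·16·15 = 73,440, so C(18,4) ≤ 73,440. (The bound is loose by a factor of 4! = 24: C(18,4) = 73,440/24 = 3,060.)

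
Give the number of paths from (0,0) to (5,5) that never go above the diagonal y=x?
42

Counted by the Catalan number C_5: C_5 = C(10,5)/(5+1) = 252/6 = 42.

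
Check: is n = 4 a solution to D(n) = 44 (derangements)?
D(4) = (4-1)·[D(3) + D(2)] = 3·[2 + 1] = 9, which does not equal 44.
Final answer: No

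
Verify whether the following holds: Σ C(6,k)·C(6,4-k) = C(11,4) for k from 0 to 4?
False

Vandermonde's identity gives C(12,4) = 495; RHS C(11,4) = 330.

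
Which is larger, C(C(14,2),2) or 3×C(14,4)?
C(C(14,2),2)
C(C(14,2),2)=4,095, 3×C(14,4)=3,003.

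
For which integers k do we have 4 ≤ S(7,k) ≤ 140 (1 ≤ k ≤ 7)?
S(7,1)=1; S(7,2)=63; S(7,3)=301; S(7,4)=350; S(7,5)=140; S(7,6)=21; S(7,7)=1. So valid k = 2, 5, 6.

Answer: 2, 5, 6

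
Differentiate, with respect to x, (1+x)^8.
8(1+x)^7
Using the power rule: d/dx (1+x)^8 = 8(1+x)^{7}.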